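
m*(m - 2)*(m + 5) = m^3 + 3*m^2 - 10*m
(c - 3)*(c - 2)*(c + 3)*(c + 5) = c^4 + 3*c^3 - 19*c^2 - 27*c + 90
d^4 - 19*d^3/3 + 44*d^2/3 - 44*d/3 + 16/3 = (d - 2)^2*(d - 4/3)*(d - 1)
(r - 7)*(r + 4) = r^2 - 3*r - 28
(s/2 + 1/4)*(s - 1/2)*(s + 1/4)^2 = s^4/2 + s^3/4 - 3*s^2/32 - s/16 - 1/128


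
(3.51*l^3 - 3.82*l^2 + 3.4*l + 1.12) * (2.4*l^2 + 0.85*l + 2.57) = 8.424*l^5 - 6.1845*l^4 + 13.9337*l^3 - 4.2394*l^2 + 9.69*l + 2.8784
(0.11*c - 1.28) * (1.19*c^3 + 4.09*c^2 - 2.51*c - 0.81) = 0.1309*c^4 - 1.0733*c^3 - 5.5113*c^2 + 3.1237*c + 1.0368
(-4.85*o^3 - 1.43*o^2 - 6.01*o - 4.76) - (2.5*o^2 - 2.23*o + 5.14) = -4.85*o^3 - 3.93*o^2 - 3.78*o - 9.9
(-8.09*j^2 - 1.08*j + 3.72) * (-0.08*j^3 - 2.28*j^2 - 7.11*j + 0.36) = 0.6472*j^5 + 18.5316*j^4 + 59.6847*j^3 - 3.7152*j^2 - 26.838*j + 1.3392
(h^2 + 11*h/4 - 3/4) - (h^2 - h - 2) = 15*h/4 + 5/4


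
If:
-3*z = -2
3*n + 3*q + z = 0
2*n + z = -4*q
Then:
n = -1/9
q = -1/9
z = 2/3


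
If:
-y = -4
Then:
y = 4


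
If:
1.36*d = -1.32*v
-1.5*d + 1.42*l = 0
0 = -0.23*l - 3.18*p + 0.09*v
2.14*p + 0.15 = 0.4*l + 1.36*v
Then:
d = -0.20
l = -0.21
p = 0.02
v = 0.21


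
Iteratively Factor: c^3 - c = (c + 1)*(c^2 - c) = (c - 1)*(c + 1)*(c)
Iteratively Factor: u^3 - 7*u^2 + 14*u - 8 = (u - 4)*(u^2 - 3*u + 2) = (u - 4)*(u - 1)*(u - 2)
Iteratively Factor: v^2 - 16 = (v + 4)*(v - 4)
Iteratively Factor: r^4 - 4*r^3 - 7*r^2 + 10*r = (r + 2)*(r^3 - 6*r^2 + 5*r) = (r - 5)*(r + 2)*(r^2 - r) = (r - 5)*(r - 1)*(r + 2)*(r)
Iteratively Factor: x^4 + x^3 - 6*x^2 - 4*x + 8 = (x - 1)*(x^3 + 2*x^2 - 4*x - 8) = (x - 1)*(x + 2)*(x^2 - 4) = (x - 2)*(x - 1)*(x + 2)*(x + 2)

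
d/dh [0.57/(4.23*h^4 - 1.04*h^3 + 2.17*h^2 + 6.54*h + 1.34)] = (-9.6444*h^3 + 1.7784*h^2 - 2.4738*h - 3.7278)/(4.23*h^4 - 1.04*h^3 + 2.17*h^2 + 6.54*h + 1.34)^2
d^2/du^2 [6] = 0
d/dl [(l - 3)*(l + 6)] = 2*l + 3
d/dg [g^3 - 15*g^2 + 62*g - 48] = 3*g^2 - 30*g + 62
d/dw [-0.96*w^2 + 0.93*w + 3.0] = 0.93 - 1.92*w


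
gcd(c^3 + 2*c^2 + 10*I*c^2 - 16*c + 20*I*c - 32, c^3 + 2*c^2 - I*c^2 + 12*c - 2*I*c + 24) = c + 2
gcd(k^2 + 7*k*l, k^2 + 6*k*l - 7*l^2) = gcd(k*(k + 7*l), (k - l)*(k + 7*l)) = k + 7*l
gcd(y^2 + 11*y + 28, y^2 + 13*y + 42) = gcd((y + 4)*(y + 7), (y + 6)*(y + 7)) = y + 7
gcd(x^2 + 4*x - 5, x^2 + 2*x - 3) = x - 1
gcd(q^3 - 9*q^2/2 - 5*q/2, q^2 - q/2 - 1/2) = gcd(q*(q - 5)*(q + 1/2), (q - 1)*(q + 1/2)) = q + 1/2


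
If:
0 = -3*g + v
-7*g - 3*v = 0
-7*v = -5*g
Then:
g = 0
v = 0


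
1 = 1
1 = 1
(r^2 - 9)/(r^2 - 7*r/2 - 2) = 2*(9 - r^2)/(-2*r^2 + 7*r + 4)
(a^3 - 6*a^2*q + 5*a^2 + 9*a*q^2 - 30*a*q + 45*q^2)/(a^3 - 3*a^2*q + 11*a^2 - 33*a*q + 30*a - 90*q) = (a - 3*q)/(a + 6)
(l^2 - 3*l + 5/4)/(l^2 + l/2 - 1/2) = (l - 5/2)/(l + 1)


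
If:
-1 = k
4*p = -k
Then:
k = -1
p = 1/4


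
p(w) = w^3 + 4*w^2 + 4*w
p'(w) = 3*w^2 + 8*w + 4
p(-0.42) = -1.05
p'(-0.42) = 1.17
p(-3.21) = -4.70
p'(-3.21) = 9.23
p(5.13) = 260.79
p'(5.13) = 123.99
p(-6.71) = -148.86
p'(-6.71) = 85.39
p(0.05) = 0.21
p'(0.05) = 4.41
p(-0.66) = -1.19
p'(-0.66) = 0.03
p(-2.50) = -0.62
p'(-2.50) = 2.75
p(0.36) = 2.01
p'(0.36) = 7.27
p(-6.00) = -96.00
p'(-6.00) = 64.00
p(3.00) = 75.00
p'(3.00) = 55.00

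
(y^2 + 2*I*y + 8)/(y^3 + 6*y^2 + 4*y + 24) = (y + 4*I)/(y^2 + 2*y*(3 + I) + 12*I)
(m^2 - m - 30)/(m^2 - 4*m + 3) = (m^2 - m - 30)/(m^2 - 4*m + 3)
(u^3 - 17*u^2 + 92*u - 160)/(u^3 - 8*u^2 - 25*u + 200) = (u - 4)/(u + 5)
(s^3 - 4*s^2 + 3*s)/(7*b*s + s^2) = (s^2 - 4*s + 3)/(7*b + s)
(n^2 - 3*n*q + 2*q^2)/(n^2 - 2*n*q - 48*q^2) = (-n^2 + 3*n*q - 2*q^2)/(-n^2 + 2*n*q + 48*q^2)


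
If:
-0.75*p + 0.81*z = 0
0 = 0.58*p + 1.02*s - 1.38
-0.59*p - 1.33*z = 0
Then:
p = 0.00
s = 1.35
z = 0.00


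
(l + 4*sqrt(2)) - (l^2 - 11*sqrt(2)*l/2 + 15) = -l^2 + l + 11*sqrt(2)*l/2 - 15 + 4*sqrt(2)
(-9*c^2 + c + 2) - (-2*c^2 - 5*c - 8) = -7*c^2 + 6*c + 10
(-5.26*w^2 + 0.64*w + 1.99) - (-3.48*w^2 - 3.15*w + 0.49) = -1.78*w^2 + 3.79*w + 1.5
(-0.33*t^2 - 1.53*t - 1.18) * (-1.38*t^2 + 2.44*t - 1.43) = 0.4554*t^4 + 1.3062*t^3 - 1.6329*t^2 - 0.6913*t + 1.6874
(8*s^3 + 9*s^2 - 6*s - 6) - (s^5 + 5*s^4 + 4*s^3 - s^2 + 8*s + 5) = -s^5 - 5*s^4 + 4*s^3 + 10*s^2 - 14*s - 11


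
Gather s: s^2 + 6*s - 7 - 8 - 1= s^2 + 6*s - 16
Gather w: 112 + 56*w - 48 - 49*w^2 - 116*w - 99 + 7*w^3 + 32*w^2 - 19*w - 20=7*w^3 - 17*w^2 - 79*w - 55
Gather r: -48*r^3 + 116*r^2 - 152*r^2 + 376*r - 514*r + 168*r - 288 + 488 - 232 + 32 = -48*r^3 - 36*r^2 + 30*r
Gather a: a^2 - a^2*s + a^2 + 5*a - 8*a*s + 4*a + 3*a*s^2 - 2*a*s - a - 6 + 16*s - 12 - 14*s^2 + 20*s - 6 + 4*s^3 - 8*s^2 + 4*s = a^2*(2 - s) + a*(3*s^2 - 10*s + 8) + 4*s^3 - 22*s^2 + 40*s - 24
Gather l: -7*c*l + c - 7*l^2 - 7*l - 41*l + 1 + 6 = c - 7*l^2 + l*(-7*c - 48) + 7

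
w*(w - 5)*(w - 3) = w^3 - 8*w^2 + 15*w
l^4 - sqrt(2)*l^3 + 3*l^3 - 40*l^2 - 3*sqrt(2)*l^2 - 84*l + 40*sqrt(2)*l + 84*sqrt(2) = (l - 6)*(l + 2)*(l + 7)*(l - sqrt(2))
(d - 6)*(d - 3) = d^2 - 9*d + 18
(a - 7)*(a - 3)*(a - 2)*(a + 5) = a^4 - 7*a^3 - 19*a^2 + 163*a - 210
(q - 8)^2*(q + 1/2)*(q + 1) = q^4 - 29*q^3/2 + 81*q^2/2 + 88*q + 32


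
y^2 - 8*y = y*(y - 8)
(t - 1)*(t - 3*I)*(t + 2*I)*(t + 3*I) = t^4 - t^3 + 2*I*t^3 + 9*t^2 - 2*I*t^2 - 9*t + 18*I*t - 18*I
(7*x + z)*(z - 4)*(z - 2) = 7*x*z^2 - 42*x*z + 56*x + z^3 - 6*z^2 + 8*z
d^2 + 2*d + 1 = (d + 1)^2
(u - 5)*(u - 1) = u^2 - 6*u + 5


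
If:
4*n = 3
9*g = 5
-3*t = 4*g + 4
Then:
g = 5/9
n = 3/4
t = -56/27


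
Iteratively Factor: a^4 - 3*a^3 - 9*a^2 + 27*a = (a + 3)*(a^3 - 6*a^2 + 9*a) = (a - 3)*(a + 3)*(a^2 - 3*a) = (a - 3)^2*(a + 3)*(a)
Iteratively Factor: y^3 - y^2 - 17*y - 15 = (y - 5)*(y^2 + 4*y + 3) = (y - 5)*(y + 1)*(y + 3)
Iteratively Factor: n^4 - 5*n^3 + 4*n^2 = (n)*(n^3 - 5*n^2 + 4*n) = n^2*(n^2 - 5*n + 4) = n^2*(n - 1)*(n - 4)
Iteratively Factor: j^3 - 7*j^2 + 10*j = (j - 5)*(j^2 - 2*j) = j*(j - 5)*(j - 2)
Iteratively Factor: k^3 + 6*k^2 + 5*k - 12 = (k + 3)*(k^2 + 3*k - 4) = (k - 1)*(k + 3)*(k + 4)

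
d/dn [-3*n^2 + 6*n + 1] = 6 - 6*n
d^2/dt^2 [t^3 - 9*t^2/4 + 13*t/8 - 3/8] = 6*t - 9/2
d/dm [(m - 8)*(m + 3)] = 2*m - 5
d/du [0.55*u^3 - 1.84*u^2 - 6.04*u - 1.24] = 1.65*u^2 - 3.68*u - 6.04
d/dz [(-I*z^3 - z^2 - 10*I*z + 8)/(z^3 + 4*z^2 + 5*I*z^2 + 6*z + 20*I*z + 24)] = (z^4*(6 - 4*I) + z^3*(40 + 8*I) + z^2*(-80 - 52*I) + z*(-112 - 80*I) - 48 - 400*I)/(z^6 + z^5*(8 + 10*I) + z^4*(3 + 80*I) + z^3*(-104 + 220*I) + z^2*(-172 + 480*I) + z*(288 + 960*I) + 576)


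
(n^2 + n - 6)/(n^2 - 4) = (n + 3)/(n + 2)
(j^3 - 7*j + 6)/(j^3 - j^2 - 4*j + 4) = (j + 3)/(j + 2)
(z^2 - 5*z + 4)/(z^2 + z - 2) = (z - 4)/(z + 2)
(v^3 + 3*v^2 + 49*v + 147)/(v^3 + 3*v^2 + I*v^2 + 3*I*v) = (v^2 + 49)/(v*(v + I))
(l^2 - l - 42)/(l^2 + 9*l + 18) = (l - 7)/(l + 3)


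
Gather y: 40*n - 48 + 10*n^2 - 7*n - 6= 10*n^2 + 33*n - 54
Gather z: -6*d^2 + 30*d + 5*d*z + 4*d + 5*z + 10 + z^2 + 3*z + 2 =-6*d^2 + 34*d + z^2 + z*(5*d + 8) + 12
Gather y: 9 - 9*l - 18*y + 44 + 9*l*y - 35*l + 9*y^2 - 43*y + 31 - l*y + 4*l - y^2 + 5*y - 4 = -40*l + 8*y^2 + y*(8*l - 56) + 80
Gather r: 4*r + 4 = 4*r + 4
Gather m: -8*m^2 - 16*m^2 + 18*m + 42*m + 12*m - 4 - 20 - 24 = -24*m^2 + 72*m - 48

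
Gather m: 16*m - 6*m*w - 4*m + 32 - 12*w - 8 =m*(12 - 6*w) - 12*w + 24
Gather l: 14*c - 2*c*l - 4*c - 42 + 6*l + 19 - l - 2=10*c + l*(5 - 2*c) - 25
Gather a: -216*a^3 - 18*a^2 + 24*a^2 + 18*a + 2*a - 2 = -216*a^3 + 6*a^2 + 20*a - 2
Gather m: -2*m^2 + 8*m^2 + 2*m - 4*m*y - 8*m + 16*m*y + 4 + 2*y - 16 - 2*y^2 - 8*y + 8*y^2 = 6*m^2 + m*(12*y - 6) + 6*y^2 - 6*y - 12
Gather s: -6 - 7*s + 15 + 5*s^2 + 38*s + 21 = 5*s^2 + 31*s + 30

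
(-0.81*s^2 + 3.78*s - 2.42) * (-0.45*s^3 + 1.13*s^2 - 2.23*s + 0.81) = 0.3645*s^5 - 2.6163*s^4 + 7.1667*s^3 - 11.8201*s^2 + 8.4584*s - 1.9602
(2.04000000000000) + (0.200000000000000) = 2.24000000000000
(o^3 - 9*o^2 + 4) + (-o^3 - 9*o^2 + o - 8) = -18*o^2 + o - 4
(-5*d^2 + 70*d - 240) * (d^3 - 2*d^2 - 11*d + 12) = -5*d^5 + 80*d^4 - 325*d^3 - 350*d^2 + 3480*d - 2880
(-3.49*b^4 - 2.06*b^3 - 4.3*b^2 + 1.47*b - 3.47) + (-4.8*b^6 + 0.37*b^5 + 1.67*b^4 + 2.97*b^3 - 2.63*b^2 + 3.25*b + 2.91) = -4.8*b^6 + 0.37*b^5 - 1.82*b^4 + 0.91*b^3 - 6.93*b^2 + 4.72*b - 0.56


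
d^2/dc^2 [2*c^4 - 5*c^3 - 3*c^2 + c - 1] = 24*c^2 - 30*c - 6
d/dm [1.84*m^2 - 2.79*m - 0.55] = 3.68*m - 2.79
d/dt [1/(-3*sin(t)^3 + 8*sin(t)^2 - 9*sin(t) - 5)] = (9*sin(t)^2 - 16*sin(t) + 9)*cos(t)/(3*sin(t)^3 - 8*sin(t)^2 + 9*sin(t) + 5)^2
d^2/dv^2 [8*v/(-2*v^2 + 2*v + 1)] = 32*(2*v*(2*v - 1)^2 + (3*v - 1)*(-2*v^2 + 2*v + 1))/(-2*v^2 + 2*v + 1)^3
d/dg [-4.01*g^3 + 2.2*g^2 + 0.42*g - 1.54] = -12.03*g^2 + 4.4*g + 0.42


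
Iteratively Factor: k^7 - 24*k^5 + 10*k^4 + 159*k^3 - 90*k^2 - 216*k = (k)*(k^6 - 24*k^4 + 10*k^3 + 159*k^2 - 90*k - 216) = k*(k - 3)*(k^5 + 3*k^4 - 15*k^3 - 35*k^2 + 54*k + 72) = k*(k - 3)*(k + 1)*(k^4 + 2*k^3 - 17*k^2 - 18*k + 72) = k*(k - 3)^2*(k + 1)*(k^3 + 5*k^2 - 2*k - 24) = k*(k - 3)^2*(k - 2)*(k + 1)*(k^2 + 7*k + 12) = k*(k - 3)^2*(k - 2)*(k + 1)*(k + 4)*(k + 3)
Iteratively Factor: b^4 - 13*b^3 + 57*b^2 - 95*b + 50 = (b - 1)*(b^3 - 12*b^2 + 45*b - 50) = (b - 5)*(b - 1)*(b^2 - 7*b + 10) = (b - 5)^2*(b - 1)*(b - 2)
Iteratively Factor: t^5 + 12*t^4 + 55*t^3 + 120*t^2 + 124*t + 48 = (t + 2)*(t^4 + 10*t^3 + 35*t^2 + 50*t + 24) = (t + 1)*(t + 2)*(t^3 + 9*t^2 + 26*t + 24) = (t + 1)*(t + 2)^2*(t^2 + 7*t + 12) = (t + 1)*(t + 2)^2*(t + 4)*(t + 3)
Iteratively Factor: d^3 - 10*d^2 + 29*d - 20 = (d - 4)*(d^2 - 6*d + 5) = (d - 4)*(d - 1)*(d - 5)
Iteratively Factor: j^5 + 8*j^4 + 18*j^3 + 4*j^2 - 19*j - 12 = (j + 4)*(j^4 + 4*j^3 + 2*j^2 - 4*j - 3) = (j + 1)*(j + 4)*(j^3 + 3*j^2 - j - 3) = (j + 1)^2*(j + 4)*(j^2 + 2*j - 3) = (j + 1)^2*(j + 3)*(j + 4)*(j - 1)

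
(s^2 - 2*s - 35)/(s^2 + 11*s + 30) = (s - 7)/(s + 6)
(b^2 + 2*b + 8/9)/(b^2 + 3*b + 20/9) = (3*b + 2)/(3*b + 5)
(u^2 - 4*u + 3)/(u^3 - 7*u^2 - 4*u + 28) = (u^2 - 4*u + 3)/(u^3 - 7*u^2 - 4*u + 28)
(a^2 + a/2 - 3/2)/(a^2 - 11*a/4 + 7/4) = 2*(2*a + 3)/(4*a - 7)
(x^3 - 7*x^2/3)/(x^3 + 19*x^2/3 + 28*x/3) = x*(3*x - 7)/(3*x^2 + 19*x + 28)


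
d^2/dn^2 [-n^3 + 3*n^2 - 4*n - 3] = 6 - 6*n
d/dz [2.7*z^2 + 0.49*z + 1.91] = 5.4*z + 0.49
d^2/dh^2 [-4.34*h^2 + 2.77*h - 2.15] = -8.68000000000000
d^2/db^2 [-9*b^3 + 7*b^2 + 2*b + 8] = 14 - 54*b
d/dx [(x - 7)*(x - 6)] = 2*x - 13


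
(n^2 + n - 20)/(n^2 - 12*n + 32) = (n + 5)/(n - 8)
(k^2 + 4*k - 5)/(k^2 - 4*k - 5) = (-k^2 - 4*k + 5)/(-k^2 + 4*k + 5)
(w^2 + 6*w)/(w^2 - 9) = w*(w + 6)/(w^2 - 9)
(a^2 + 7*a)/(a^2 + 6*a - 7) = a/(a - 1)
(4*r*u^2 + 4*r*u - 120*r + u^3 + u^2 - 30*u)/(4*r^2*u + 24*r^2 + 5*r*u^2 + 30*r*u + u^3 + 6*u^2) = (u - 5)/(r + u)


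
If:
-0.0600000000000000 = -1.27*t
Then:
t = 0.05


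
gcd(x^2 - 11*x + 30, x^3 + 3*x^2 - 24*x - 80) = x - 5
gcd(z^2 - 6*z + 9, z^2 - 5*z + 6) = z - 3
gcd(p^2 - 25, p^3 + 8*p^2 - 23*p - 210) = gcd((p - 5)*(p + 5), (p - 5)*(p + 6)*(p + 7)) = p - 5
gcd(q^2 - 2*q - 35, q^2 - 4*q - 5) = 1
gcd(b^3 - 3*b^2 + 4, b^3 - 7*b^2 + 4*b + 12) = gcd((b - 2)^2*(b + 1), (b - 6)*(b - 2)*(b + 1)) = b^2 - b - 2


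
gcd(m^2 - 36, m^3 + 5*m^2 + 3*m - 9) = 1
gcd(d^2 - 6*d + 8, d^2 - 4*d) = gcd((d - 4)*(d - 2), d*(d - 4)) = d - 4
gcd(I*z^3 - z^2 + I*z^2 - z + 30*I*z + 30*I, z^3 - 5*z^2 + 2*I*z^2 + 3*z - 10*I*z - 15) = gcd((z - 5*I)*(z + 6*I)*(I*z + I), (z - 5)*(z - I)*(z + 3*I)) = 1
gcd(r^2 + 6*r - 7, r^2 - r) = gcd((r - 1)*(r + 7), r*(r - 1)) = r - 1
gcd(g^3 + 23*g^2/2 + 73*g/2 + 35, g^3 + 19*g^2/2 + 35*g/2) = g^2 + 19*g/2 + 35/2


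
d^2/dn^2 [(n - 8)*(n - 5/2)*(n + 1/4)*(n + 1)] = 12*n^2 - 111*n/2 + 57/4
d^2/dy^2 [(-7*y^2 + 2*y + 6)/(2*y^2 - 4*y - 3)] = 6*(-16*y^3 - 18*y^2 - 36*y + 15)/(8*y^6 - 48*y^5 + 60*y^4 + 80*y^3 - 90*y^2 - 108*y - 27)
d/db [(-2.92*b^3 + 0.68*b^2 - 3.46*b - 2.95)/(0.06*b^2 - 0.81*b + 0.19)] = (-0.1752*b^4 + 4.7304*b^3 - 2.0076*b^2 + 0.6124*b - 3.0469)/(0.0036*b^4 - 0.0972*b^3 + 0.6789*b^2 - 0.3078*b + 0.0361)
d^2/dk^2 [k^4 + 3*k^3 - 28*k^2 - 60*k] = 12*k^2 + 18*k - 56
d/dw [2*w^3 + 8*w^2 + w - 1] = 6*w^2 + 16*w + 1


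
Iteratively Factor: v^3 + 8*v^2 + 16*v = (v)*(v^2 + 8*v + 16) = v*(v + 4)*(v + 4)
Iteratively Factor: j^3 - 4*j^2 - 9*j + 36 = (j - 3)*(j^2 - j - 12) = (j - 4)*(j - 3)*(j + 3)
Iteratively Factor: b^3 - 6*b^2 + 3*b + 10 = (b - 5)*(b^2 - b - 2) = (b - 5)*(b - 2)*(b + 1)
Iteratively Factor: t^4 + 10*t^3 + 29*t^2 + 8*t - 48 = (t - 1)*(t^3 + 11*t^2 + 40*t + 48) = (t - 1)*(t + 4)*(t^2 + 7*t + 12) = (t - 1)*(t + 4)^2*(t + 3)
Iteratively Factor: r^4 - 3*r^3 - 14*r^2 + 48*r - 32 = (r - 4)*(r^3 + r^2 - 10*r + 8) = (r - 4)*(r + 4)*(r^2 - 3*r + 2) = (r - 4)*(r - 1)*(r + 4)*(r - 2)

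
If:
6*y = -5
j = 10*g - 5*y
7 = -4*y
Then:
No Solution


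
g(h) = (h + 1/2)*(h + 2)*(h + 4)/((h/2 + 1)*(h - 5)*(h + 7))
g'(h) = -(h + 1/2)*(h + 2)*(h + 4)/((h/2 + 1)*(h - 5)*(h + 7)^2) + (h + 1/2)*(h + 2)/((h/2 + 1)*(h - 5)*(h + 7)) + (h + 1/2)*(h + 4)/((h/2 + 1)*(h - 5)*(h + 7)) + (h + 2)*(h + 4)/((h/2 + 1)*(h - 5)*(h + 7)) - (h + 1/2)*(h + 2)*(h + 4)/((h/2 + 1)*(h - 5)^2*(h + 7)) - (h + 1/2)*(h + 2)*(h + 4)/(2*(h/2 + 1)^2*(h - 5)*(h + 7)) = (-5*h^2 - 148*h - 323)/(h^4 + 4*h^3 - 66*h^2 - 140*h + 1225)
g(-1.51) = 0.14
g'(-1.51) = -0.09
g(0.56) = -0.29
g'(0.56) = -0.36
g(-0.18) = -0.07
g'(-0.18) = -0.24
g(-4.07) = -0.02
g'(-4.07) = 0.28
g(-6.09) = -2.32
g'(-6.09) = 3.86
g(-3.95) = 0.01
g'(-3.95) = 0.25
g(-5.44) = -0.87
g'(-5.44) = 1.26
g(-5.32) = -0.73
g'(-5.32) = 1.07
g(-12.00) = 2.16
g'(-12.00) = 0.10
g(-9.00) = 3.04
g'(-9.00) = 0.77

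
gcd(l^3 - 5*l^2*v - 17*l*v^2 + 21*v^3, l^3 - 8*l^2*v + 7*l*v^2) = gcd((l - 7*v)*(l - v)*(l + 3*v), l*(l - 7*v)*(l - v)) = l^2 - 8*l*v + 7*v^2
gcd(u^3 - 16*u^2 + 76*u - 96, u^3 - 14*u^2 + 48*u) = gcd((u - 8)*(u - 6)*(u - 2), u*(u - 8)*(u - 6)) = u^2 - 14*u + 48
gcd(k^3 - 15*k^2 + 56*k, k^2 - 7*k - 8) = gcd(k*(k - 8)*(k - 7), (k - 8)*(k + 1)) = k - 8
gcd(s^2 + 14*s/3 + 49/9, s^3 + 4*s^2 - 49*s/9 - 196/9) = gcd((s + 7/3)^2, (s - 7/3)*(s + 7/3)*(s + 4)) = s + 7/3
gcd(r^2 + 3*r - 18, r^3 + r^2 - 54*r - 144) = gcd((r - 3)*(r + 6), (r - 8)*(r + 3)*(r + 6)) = r + 6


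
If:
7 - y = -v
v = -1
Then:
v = -1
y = 6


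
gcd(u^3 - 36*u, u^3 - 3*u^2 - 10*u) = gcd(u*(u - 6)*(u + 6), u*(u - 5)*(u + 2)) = u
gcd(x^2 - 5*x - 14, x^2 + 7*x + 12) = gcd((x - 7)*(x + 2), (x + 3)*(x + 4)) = 1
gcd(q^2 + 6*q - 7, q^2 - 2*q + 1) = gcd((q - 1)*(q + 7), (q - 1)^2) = q - 1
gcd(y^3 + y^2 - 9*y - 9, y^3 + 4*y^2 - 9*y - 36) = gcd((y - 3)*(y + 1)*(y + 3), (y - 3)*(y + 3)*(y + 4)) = y^2 - 9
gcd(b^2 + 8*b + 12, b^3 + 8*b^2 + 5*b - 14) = b + 2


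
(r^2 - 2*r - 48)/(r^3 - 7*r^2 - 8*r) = (r + 6)/(r*(r + 1))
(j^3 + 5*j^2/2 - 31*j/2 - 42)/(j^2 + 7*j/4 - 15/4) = 2*(2*j^2 - j - 28)/(4*j - 5)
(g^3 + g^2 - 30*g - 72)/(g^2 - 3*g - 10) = (-g^3 - g^2 + 30*g + 72)/(-g^2 + 3*g + 10)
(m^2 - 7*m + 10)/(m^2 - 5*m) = (m - 2)/m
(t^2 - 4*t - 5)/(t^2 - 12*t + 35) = (t + 1)/(t - 7)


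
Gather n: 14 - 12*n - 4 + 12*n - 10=0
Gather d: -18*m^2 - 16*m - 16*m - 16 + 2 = -18*m^2 - 32*m - 14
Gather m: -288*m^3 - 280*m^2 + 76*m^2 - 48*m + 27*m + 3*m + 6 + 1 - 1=-288*m^3 - 204*m^2 - 18*m + 6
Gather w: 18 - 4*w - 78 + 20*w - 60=16*w - 120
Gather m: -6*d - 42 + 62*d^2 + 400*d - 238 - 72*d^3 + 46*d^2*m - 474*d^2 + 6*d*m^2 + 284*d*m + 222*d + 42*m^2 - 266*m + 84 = -72*d^3 - 412*d^2 + 616*d + m^2*(6*d + 42) + m*(46*d^2 + 284*d - 266) - 196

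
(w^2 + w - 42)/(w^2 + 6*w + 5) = (w^2 + w - 42)/(w^2 + 6*w + 5)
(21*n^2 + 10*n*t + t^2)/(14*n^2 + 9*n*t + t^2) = (3*n + t)/(2*n + t)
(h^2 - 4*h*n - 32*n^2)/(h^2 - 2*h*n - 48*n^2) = (h + 4*n)/(h + 6*n)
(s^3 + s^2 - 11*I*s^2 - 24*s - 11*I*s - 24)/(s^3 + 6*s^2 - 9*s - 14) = (s^2 - 11*I*s - 24)/(s^2 + 5*s - 14)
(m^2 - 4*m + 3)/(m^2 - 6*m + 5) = (m - 3)/(m - 5)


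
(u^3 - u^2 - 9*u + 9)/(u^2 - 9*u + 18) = (u^2 + 2*u - 3)/(u - 6)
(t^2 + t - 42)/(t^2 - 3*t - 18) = (t + 7)/(t + 3)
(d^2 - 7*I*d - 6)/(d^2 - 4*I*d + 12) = (d - I)/(d + 2*I)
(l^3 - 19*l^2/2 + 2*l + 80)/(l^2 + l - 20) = (l^2 - 11*l/2 - 20)/(l + 5)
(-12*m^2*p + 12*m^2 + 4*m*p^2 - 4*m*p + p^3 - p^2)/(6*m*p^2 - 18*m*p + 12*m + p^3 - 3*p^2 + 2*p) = (-2*m + p)/(p - 2)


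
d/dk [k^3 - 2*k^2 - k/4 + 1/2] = 3*k^2 - 4*k - 1/4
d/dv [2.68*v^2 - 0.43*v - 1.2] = 5.36*v - 0.43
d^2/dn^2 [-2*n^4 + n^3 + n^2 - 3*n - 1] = -24*n^2 + 6*n + 2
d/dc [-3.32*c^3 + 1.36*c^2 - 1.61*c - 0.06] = -9.96*c^2 + 2.72*c - 1.61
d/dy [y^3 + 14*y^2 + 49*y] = 3*y^2 + 28*y + 49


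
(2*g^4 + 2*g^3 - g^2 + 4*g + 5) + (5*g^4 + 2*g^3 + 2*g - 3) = 7*g^4 + 4*g^3 - g^2 + 6*g + 2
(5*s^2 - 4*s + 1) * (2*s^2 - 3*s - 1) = 10*s^4 - 23*s^3 + 9*s^2 + s - 1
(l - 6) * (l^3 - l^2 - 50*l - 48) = l^4 - 7*l^3 - 44*l^2 + 252*l + 288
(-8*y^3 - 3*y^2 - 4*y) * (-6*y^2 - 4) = 48*y^5 + 18*y^4 + 56*y^3 + 12*y^2 + 16*y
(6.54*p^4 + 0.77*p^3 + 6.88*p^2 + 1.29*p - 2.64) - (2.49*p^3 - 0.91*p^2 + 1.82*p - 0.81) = 6.54*p^4 - 1.72*p^3 + 7.79*p^2 - 0.53*p - 1.83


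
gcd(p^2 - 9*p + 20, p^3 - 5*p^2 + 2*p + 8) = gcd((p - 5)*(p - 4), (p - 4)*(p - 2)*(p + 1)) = p - 4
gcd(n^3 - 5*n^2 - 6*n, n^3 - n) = n^2 + n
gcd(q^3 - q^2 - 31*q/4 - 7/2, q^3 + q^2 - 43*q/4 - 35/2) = q^2 - 3*q/2 - 7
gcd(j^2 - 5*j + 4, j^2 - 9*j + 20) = j - 4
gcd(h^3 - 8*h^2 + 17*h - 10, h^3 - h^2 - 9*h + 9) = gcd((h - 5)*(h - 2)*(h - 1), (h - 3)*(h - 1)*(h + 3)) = h - 1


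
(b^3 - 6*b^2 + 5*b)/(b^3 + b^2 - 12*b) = (b^2 - 6*b + 5)/(b^2 + b - 12)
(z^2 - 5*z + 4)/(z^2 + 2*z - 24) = (z - 1)/(z + 6)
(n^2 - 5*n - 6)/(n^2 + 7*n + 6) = (n - 6)/(n + 6)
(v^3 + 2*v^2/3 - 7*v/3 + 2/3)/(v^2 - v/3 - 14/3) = (3*v^2 - 4*v + 1)/(3*v - 7)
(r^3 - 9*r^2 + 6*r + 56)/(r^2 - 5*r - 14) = r - 4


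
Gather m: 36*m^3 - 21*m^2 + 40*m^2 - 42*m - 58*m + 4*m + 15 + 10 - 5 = 36*m^3 + 19*m^2 - 96*m + 20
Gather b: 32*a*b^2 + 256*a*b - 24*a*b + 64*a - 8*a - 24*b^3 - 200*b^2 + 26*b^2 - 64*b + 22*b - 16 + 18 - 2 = 56*a - 24*b^3 + b^2*(32*a - 174) + b*(232*a - 42)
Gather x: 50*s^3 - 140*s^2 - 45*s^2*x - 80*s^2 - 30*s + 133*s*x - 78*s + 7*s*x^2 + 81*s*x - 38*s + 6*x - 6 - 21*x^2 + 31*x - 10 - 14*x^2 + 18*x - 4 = 50*s^3 - 220*s^2 - 146*s + x^2*(7*s - 35) + x*(-45*s^2 + 214*s + 55) - 20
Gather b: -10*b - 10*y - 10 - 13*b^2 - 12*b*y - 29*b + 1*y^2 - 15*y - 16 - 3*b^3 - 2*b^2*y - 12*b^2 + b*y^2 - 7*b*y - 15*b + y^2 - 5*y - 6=-3*b^3 + b^2*(-2*y - 25) + b*(y^2 - 19*y - 54) + 2*y^2 - 30*y - 32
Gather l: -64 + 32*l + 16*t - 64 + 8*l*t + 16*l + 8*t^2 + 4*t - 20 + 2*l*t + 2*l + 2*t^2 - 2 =l*(10*t + 50) + 10*t^2 + 20*t - 150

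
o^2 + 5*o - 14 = (o - 2)*(o + 7)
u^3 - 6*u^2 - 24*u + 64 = (u - 8)*(u - 2)*(u + 4)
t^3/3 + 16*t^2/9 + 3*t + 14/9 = (t/3 + 1/3)*(t + 2)*(t + 7/3)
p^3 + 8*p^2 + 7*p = p*(p + 1)*(p + 7)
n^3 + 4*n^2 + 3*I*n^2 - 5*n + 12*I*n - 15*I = (n - 1)*(n + 5)*(n + 3*I)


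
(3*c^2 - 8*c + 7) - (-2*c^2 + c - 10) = 5*c^2 - 9*c + 17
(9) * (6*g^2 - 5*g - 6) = 54*g^2 - 45*g - 54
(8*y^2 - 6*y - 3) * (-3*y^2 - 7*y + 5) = -24*y^4 - 38*y^3 + 91*y^2 - 9*y - 15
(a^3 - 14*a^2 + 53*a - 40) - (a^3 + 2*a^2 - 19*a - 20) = -16*a^2 + 72*a - 20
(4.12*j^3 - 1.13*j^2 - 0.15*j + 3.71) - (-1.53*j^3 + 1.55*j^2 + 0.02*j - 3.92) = 5.65*j^3 - 2.68*j^2 - 0.17*j + 7.63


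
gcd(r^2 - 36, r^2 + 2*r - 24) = r + 6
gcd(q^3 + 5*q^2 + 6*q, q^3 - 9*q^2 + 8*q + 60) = q + 2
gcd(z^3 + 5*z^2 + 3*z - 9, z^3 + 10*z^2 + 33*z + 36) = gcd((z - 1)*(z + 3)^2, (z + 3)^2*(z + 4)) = z^2 + 6*z + 9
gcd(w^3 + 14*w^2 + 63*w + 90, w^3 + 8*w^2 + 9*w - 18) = w^2 + 9*w + 18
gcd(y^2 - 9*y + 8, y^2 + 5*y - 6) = y - 1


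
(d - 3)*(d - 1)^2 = d^3 - 5*d^2 + 7*d - 3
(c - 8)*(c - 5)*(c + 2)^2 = c^4 - 9*c^3 - 8*c^2 + 108*c + 160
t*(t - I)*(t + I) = t^3 + t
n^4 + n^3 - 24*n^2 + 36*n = n*(n - 3)*(n - 2)*(n + 6)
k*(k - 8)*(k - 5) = k^3 - 13*k^2 + 40*k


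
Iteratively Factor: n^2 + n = (n + 1)*(n)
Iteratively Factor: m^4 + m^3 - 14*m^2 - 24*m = (m)*(m^3 + m^2 - 14*m - 24) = m*(m + 2)*(m^2 - m - 12) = m*(m + 2)*(m + 3)*(m - 4)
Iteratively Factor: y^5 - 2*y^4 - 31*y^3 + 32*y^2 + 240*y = (y + 4)*(y^4 - 6*y^3 - 7*y^2 + 60*y) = y*(y + 4)*(y^3 - 6*y^2 - 7*y + 60) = y*(y + 3)*(y + 4)*(y^2 - 9*y + 20) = y*(y - 4)*(y + 3)*(y + 4)*(y - 5)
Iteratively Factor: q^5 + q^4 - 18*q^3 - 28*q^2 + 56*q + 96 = (q + 3)*(q^4 - 2*q^3 - 12*q^2 + 8*q + 32) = (q - 4)*(q + 3)*(q^3 + 2*q^2 - 4*q - 8) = (q - 4)*(q + 2)*(q + 3)*(q^2 - 4) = (q - 4)*(q - 2)*(q + 2)*(q + 3)*(q + 2)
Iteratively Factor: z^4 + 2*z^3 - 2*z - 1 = (z + 1)*(z^3 + z^2 - z - 1) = (z + 1)^2*(z^2 - 1) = (z - 1)*(z + 1)^2*(z + 1)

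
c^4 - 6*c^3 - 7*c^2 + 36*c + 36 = (c - 6)*(c - 3)*(c + 1)*(c + 2)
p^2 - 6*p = p*(p - 6)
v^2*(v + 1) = v^3 + v^2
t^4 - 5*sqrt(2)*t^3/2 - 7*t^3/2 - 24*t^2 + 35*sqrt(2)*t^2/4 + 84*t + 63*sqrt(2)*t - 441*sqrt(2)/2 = (t - 7/2)*(t - 3*sqrt(2))^2*(t + 7*sqrt(2)/2)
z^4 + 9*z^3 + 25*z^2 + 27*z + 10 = (z + 1)^2*(z + 2)*(z + 5)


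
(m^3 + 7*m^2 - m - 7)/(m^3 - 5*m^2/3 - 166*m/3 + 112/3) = 3*(m^2 - 1)/(3*m^2 - 26*m + 16)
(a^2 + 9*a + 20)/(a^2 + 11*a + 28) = (a + 5)/(a + 7)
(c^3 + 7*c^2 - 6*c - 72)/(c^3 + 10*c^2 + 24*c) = (c - 3)/c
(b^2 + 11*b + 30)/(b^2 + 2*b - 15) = (b + 6)/(b - 3)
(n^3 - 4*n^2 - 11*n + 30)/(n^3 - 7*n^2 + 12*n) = (n^3 - 4*n^2 - 11*n + 30)/(n*(n^2 - 7*n + 12))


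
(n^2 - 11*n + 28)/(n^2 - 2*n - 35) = (n - 4)/(n + 5)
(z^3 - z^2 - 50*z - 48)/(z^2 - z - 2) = (z^2 - 2*z - 48)/(z - 2)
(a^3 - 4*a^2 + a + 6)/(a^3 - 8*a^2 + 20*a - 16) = (a^2 - 2*a - 3)/(a^2 - 6*a + 8)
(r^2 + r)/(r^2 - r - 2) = r/(r - 2)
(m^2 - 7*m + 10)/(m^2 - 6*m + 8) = (m - 5)/(m - 4)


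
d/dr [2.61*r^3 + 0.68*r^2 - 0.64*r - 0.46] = 7.83*r^2 + 1.36*r - 0.64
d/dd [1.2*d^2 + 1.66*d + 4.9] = 2.4*d + 1.66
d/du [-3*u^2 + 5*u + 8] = 5 - 6*u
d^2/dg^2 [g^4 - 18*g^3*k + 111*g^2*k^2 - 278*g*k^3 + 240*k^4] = 12*g^2 - 108*g*k + 222*k^2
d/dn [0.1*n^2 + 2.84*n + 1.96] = 0.2*n + 2.84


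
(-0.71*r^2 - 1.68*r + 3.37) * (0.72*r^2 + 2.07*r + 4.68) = -0.5112*r^4 - 2.6793*r^3 - 4.374*r^2 - 0.8865*r + 15.7716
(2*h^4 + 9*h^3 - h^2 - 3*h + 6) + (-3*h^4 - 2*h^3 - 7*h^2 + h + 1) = -h^4 + 7*h^3 - 8*h^2 - 2*h + 7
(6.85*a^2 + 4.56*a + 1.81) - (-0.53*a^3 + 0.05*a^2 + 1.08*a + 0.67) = 0.53*a^3 + 6.8*a^2 + 3.48*a + 1.14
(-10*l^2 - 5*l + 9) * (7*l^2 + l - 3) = -70*l^4 - 45*l^3 + 88*l^2 + 24*l - 27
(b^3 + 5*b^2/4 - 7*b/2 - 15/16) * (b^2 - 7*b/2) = b^5 - 9*b^4/4 - 63*b^3/8 + 181*b^2/16 + 105*b/32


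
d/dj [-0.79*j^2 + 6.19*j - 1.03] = 6.19 - 1.58*j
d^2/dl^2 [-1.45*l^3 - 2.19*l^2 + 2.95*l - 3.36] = -8.7*l - 4.38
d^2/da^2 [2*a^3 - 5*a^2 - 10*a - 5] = 12*a - 10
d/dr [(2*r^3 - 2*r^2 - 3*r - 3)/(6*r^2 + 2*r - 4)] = (6*r^4 + 4*r^3 - 5*r^2 + 26*r + 9)/(2*(9*r^4 + 6*r^3 - 11*r^2 - 4*r + 4))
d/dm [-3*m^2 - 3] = -6*m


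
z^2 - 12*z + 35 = (z - 7)*(z - 5)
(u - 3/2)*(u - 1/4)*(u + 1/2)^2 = u^4 - 3*u^3/4 - 9*u^2/8 - u/16 + 3/32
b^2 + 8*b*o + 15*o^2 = (b + 3*o)*(b + 5*o)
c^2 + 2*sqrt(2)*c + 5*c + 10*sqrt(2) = (c + 5)*(c + 2*sqrt(2))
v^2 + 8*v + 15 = (v + 3)*(v + 5)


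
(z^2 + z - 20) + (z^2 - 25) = 2*z^2 + z - 45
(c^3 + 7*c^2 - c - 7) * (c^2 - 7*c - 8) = c^5 - 58*c^3 - 56*c^2 + 57*c + 56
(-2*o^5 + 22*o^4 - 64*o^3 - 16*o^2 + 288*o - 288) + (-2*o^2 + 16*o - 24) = -2*o^5 + 22*o^4 - 64*o^3 - 18*o^2 + 304*o - 312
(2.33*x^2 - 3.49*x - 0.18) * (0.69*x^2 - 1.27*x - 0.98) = 1.6077*x^4 - 5.3672*x^3 + 2.0247*x^2 + 3.6488*x + 0.1764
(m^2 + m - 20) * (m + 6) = m^3 + 7*m^2 - 14*m - 120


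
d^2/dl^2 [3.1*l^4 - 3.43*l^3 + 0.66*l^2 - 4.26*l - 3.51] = 37.2*l^2 - 20.58*l + 1.32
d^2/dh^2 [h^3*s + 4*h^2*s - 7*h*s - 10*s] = 2*s*(3*h + 4)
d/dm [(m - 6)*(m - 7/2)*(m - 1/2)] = 3*m^2 - 20*m + 103/4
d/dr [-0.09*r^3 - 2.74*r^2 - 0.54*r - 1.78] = -0.27*r^2 - 5.48*r - 0.54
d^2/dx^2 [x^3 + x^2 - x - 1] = 6*x + 2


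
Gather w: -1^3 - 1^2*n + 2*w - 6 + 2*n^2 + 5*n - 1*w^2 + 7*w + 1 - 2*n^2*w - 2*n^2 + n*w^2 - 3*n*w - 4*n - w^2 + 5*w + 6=w^2*(n - 2) + w*(-2*n^2 - 3*n + 14)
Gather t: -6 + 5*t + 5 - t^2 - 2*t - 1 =-t^2 + 3*t - 2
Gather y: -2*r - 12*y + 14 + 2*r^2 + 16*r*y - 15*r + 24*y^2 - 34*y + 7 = 2*r^2 - 17*r + 24*y^2 + y*(16*r - 46) + 21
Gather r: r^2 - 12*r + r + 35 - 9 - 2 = r^2 - 11*r + 24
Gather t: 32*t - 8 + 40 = 32*t + 32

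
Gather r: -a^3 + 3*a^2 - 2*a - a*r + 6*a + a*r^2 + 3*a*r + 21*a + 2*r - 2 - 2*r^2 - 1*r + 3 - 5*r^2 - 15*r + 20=-a^3 + 3*a^2 + 25*a + r^2*(a - 7) + r*(2*a - 14) + 21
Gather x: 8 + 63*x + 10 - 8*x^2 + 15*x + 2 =-8*x^2 + 78*x + 20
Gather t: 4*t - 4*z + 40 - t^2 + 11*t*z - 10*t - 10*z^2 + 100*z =-t^2 + t*(11*z - 6) - 10*z^2 + 96*z + 40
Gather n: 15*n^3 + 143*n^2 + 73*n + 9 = 15*n^3 + 143*n^2 + 73*n + 9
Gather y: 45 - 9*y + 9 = 54 - 9*y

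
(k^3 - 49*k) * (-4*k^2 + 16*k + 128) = -4*k^5 + 16*k^4 + 324*k^3 - 784*k^2 - 6272*k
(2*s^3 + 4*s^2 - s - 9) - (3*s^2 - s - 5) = 2*s^3 + s^2 - 4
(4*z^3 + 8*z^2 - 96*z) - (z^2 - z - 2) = 4*z^3 + 7*z^2 - 95*z + 2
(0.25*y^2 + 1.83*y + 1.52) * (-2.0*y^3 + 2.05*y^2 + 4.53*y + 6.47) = -0.5*y^5 - 3.1475*y^4 + 1.844*y^3 + 13.0234*y^2 + 18.7257*y + 9.8344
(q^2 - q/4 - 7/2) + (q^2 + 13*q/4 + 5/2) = 2*q^2 + 3*q - 1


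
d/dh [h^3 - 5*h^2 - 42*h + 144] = 3*h^2 - 10*h - 42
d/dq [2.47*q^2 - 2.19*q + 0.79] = 4.94*q - 2.19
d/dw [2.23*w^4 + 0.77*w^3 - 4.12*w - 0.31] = 8.92*w^3 + 2.31*w^2 - 4.12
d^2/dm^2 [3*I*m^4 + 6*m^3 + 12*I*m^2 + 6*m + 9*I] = 36*I*m^2 + 36*m + 24*I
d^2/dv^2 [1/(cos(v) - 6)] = (sin(v)^2 - 6*cos(v) + 1)/(cos(v) - 6)^3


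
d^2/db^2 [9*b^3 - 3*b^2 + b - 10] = 54*b - 6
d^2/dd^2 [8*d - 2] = 0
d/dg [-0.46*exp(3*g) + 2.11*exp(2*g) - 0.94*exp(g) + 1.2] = (-1.38*exp(2*g) + 4.22*exp(g) - 0.94)*exp(g)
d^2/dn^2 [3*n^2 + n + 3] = 6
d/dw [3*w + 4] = 3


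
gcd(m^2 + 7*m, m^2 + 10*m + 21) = m + 7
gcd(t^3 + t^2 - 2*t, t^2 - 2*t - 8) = t + 2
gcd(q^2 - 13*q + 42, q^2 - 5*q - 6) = q - 6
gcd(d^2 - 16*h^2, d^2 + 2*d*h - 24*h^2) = d - 4*h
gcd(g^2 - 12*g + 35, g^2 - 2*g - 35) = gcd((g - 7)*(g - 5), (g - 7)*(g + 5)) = g - 7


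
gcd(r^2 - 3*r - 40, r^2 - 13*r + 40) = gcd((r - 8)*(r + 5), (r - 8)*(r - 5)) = r - 8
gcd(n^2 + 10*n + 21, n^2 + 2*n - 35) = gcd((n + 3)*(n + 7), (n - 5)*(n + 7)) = n + 7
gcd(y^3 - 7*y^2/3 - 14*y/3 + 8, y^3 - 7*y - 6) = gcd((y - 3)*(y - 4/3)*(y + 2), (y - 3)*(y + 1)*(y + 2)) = y^2 - y - 6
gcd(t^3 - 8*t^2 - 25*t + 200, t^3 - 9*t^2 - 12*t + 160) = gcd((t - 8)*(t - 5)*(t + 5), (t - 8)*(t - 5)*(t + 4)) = t^2 - 13*t + 40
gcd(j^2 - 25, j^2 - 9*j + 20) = j - 5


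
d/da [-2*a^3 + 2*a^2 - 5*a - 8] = -6*a^2 + 4*a - 5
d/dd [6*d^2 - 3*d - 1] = 12*d - 3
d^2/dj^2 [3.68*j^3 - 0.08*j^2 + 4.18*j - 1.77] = 22.08*j - 0.16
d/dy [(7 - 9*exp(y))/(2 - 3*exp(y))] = 3*exp(y)/(3*exp(y) - 2)^2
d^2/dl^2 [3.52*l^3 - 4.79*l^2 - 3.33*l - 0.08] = 21.12*l - 9.58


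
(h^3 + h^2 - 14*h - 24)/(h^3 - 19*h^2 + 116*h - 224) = (h^2 + 5*h + 6)/(h^2 - 15*h + 56)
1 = 1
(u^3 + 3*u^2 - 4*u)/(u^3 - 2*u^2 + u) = (u + 4)/(u - 1)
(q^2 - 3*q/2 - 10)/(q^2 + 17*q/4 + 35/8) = 4*(q - 4)/(4*q + 7)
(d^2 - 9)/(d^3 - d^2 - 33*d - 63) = (d - 3)/(d^2 - 4*d - 21)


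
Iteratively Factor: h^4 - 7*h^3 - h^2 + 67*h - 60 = (h - 1)*(h^3 - 6*h^2 - 7*h + 60) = (h - 1)*(h + 3)*(h^2 - 9*h + 20) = (h - 4)*(h - 1)*(h + 3)*(h - 5)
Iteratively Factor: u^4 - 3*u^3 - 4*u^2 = (u - 4)*(u^3 + u^2) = u*(u - 4)*(u^2 + u) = u^2*(u - 4)*(u + 1)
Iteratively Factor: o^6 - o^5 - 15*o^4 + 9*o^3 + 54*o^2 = (o - 3)*(o^5 + 2*o^4 - 9*o^3 - 18*o^2) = o*(o - 3)*(o^4 + 2*o^3 - 9*o^2 - 18*o) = o^2*(o - 3)*(o^3 + 2*o^2 - 9*o - 18) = o^2*(o - 3)*(o + 3)*(o^2 - o - 6) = o^2*(o - 3)*(o + 2)*(o + 3)*(o - 3)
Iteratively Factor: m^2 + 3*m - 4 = (m - 1)*(m + 4)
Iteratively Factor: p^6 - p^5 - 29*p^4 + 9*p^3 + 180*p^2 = (p + 4)*(p^5 - 5*p^4 - 9*p^3 + 45*p^2) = (p - 3)*(p + 4)*(p^4 - 2*p^3 - 15*p^2) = p*(p - 3)*(p + 4)*(p^3 - 2*p^2 - 15*p) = p*(p - 5)*(p - 3)*(p + 4)*(p^2 + 3*p) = p^2*(p - 5)*(p - 3)*(p + 4)*(p + 3)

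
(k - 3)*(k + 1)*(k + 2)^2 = k^4 + 2*k^3 - 7*k^2 - 20*k - 12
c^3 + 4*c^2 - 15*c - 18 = (c - 3)*(c + 1)*(c + 6)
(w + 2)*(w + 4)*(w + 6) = w^3 + 12*w^2 + 44*w + 48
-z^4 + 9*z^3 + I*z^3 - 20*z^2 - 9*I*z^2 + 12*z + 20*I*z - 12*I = (z - 6)*(z - 2)*(I*z + 1)*(I*z - I)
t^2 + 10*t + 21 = (t + 3)*(t + 7)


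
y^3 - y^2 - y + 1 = (y - 1)^2*(y + 1)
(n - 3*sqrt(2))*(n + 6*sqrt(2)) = n^2 + 3*sqrt(2)*n - 36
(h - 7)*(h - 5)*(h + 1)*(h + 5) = h^4 - 6*h^3 - 32*h^2 + 150*h + 175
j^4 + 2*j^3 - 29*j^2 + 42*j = j*(j - 3)*(j - 2)*(j + 7)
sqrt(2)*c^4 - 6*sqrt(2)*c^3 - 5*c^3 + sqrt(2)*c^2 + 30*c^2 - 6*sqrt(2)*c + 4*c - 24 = (c - 6)*(c - 2*sqrt(2))*(c - sqrt(2))*(sqrt(2)*c + 1)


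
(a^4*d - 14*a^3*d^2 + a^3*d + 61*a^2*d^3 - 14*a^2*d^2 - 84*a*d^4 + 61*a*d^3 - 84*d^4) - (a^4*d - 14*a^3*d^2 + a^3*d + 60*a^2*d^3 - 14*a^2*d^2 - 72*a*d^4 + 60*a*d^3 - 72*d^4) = a^2*d^3 - 12*a*d^4 + a*d^3 - 12*d^4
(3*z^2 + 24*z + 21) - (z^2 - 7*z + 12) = 2*z^2 + 31*z + 9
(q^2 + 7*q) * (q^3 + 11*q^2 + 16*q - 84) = q^5 + 18*q^4 + 93*q^3 + 28*q^2 - 588*q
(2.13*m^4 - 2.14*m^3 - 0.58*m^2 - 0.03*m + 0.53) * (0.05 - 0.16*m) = -0.3408*m^5 + 0.4489*m^4 - 0.0142*m^3 - 0.0242*m^2 - 0.0863*m + 0.0265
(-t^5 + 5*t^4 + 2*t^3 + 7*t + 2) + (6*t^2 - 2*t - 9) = -t^5 + 5*t^4 + 2*t^3 + 6*t^2 + 5*t - 7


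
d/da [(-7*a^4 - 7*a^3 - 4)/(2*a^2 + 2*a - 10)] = (-7*a^2*(4*a + 3)*(a^2 + a - 5) + (2*a + 1)*(7*a^4 + 7*a^3 + 4))/(2*(a^2 + a - 5)^2)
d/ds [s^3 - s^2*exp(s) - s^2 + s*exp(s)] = -s^2*exp(s) + 3*s^2 - s*exp(s) - 2*s + exp(s)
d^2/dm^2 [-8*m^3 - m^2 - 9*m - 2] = -48*m - 2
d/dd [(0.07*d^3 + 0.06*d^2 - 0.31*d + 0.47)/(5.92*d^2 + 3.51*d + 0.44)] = (0.4144*d^4 + 0.4914*d^3 + 2.1382*d^2 - 5.512*d - 1.7861)/(35.0464*d^4 + 41.5584*d^3 + 17.5297*d^2 + 3.0888*d + 0.1936)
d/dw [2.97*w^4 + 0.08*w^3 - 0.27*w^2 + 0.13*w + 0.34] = 11.88*w^3 + 0.24*w^2 - 0.54*w + 0.13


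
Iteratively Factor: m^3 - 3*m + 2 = (m + 2)*(m^2 - 2*m + 1) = (m - 1)*(m + 2)*(m - 1)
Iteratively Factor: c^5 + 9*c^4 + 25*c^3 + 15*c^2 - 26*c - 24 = (c + 2)*(c^4 + 7*c^3 + 11*c^2 - 7*c - 12) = (c - 1)*(c + 2)*(c^3 + 8*c^2 + 19*c + 12) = (c - 1)*(c + 2)*(c + 3)*(c^2 + 5*c + 4) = (c - 1)*(c + 2)*(c + 3)*(c + 4)*(c + 1)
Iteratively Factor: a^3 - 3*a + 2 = (a - 1)*(a^2 + a - 2) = (a - 1)*(a + 2)*(a - 1)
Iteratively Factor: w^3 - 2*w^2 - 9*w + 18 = (w - 2)*(w^2 - 9) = (w - 3)*(w - 2)*(w + 3)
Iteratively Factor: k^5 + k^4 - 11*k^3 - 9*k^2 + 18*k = (k)*(k^4 + k^3 - 11*k^2 - 9*k + 18) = k*(k - 3)*(k^3 + 4*k^2 + k - 6) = k*(k - 3)*(k + 3)*(k^2 + k - 2) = k*(k - 3)*(k - 1)*(k + 3)*(k + 2)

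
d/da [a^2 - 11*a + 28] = 2*a - 11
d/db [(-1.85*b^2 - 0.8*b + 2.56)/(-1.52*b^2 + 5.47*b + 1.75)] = (-11.3355*b^2 + 1.3074*b - 15.4032)/(2.3104*b^4 - 16.6288*b^3 + 24.6009*b^2 + 19.145*b + 3.0625)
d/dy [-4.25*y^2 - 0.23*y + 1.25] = -8.5*y - 0.23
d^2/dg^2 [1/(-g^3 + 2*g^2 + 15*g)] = 2*(g*(3*g - 2)*(-g^2 + 2*g + 15) + (-3*g^2 + 4*g + 15)^2)/(g^3*(-g^2 + 2*g + 15)^3)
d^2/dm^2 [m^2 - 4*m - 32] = 2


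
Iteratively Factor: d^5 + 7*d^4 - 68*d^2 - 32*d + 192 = (d + 4)*(d^4 + 3*d^3 - 12*d^2 - 20*d + 48) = (d + 4)^2*(d^3 - d^2 - 8*d + 12) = (d + 3)*(d + 4)^2*(d^2 - 4*d + 4) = (d - 2)*(d + 3)*(d + 4)^2*(d - 2)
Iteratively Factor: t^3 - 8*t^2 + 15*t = (t)*(t^2 - 8*t + 15) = t*(t - 3)*(t - 5)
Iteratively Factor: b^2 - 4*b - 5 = (b - 5)*(b + 1)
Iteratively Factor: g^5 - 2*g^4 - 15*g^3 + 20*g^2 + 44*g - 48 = (g + 2)*(g^4 - 4*g^3 - 7*g^2 + 34*g - 24) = (g - 4)*(g + 2)*(g^3 - 7*g + 6) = (g - 4)*(g + 2)*(g + 3)*(g^2 - 3*g + 2) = (g - 4)*(g - 2)*(g + 2)*(g + 3)*(g - 1)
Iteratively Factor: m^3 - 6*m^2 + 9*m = (m)*(m^2 - 6*m + 9) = m*(m - 3)*(m - 3)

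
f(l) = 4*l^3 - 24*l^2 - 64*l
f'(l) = 12*l^2 - 48*l - 64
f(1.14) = -98.22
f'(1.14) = -103.12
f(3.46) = -343.07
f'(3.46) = -86.42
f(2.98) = -298.00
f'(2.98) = -100.48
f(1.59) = -146.36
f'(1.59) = -109.98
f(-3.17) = -165.71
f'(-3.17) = 208.75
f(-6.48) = -1681.44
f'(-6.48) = 750.92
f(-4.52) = -570.43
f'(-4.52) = 398.12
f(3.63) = -357.24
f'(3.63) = -80.12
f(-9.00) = -4284.00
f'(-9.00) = 1340.00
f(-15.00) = -17940.00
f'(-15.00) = 3356.00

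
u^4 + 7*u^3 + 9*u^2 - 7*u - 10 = (u - 1)*(u + 1)*(u + 2)*(u + 5)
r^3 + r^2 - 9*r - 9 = (r - 3)*(r + 1)*(r + 3)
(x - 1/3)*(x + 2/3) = x^2 + x/3 - 2/9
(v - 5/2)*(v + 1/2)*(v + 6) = v^3 + 4*v^2 - 53*v/4 - 15/2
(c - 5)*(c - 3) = c^2 - 8*c + 15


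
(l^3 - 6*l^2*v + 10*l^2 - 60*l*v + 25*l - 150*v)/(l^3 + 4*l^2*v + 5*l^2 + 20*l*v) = (l^2 - 6*l*v + 5*l - 30*v)/(l*(l + 4*v))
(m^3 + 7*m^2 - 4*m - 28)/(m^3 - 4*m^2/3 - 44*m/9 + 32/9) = 9*(m^2 + 5*m - 14)/(9*m^2 - 30*m + 16)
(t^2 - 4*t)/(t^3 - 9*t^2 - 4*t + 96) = t/(t^2 - 5*t - 24)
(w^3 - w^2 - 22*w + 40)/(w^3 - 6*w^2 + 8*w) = (w + 5)/w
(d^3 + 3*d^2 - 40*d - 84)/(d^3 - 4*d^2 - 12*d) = (d + 7)/d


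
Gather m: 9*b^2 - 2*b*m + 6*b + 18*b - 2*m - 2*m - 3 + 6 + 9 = 9*b^2 + 24*b + m*(-2*b - 4) + 12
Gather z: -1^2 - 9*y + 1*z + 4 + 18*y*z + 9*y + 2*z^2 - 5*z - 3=2*z^2 + z*(18*y - 4)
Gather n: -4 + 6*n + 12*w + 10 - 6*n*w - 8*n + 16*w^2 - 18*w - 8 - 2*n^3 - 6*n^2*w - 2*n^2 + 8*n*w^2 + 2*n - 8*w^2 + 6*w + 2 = -2*n^3 + n^2*(-6*w - 2) + n*(8*w^2 - 6*w) + 8*w^2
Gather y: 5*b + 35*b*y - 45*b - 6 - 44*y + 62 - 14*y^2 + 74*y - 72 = -40*b - 14*y^2 + y*(35*b + 30) - 16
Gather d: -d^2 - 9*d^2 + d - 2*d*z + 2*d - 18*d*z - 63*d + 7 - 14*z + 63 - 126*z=-10*d^2 + d*(-20*z - 60) - 140*z + 70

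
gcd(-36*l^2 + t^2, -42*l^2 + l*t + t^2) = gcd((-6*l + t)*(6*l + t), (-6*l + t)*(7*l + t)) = -6*l + t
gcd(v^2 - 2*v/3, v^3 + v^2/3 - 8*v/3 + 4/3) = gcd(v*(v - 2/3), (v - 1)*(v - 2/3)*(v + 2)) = v - 2/3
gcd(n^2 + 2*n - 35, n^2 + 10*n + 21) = n + 7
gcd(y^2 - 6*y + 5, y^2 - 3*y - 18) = 1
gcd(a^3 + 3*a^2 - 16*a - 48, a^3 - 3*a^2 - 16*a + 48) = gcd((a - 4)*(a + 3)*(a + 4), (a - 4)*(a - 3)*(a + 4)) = a^2 - 16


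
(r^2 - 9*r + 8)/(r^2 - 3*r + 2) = (r - 8)/(r - 2)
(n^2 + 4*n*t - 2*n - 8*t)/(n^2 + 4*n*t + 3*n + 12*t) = (n - 2)/(n + 3)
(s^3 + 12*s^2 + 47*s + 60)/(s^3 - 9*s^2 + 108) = (s^2 + 9*s + 20)/(s^2 - 12*s + 36)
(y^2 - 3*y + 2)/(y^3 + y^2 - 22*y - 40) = (y^2 - 3*y + 2)/(y^3 + y^2 - 22*y - 40)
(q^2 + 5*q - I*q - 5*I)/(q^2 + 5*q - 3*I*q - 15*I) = (q - I)/(q - 3*I)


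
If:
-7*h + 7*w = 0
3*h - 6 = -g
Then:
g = 6 - 3*w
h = w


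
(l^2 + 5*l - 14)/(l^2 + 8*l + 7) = (l - 2)/(l + 1)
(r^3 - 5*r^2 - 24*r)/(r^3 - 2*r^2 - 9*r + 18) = r*(r - 8)/(r^2 - 5*r + 6)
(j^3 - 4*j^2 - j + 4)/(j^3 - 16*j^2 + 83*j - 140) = (j^2 - 1)/(j^2 - 12*j + 35)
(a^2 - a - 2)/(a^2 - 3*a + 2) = (a + 1)/(a - 1)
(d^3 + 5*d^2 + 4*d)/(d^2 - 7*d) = (d^2 + 5*d + 4)/(d - 7)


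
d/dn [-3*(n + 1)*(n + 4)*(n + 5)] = -9*n^2 - 60*n - 87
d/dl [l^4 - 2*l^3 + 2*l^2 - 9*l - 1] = 4*l^3 - 6*l^2 + 4*l - 9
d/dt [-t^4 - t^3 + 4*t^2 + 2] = t*(-4*t^2 - 3*t + 8)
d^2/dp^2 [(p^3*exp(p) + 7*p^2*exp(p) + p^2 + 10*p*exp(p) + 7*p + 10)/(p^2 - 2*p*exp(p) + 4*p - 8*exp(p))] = (2*((p*exp(p) + 6*exp(p) - 1)*(p^3*exp(p) + 7*p^2*exp(p) + p^2 + 10*p*exp(p) + 7*p + 10) + 2*(p*exp(p) - p + 5*exp(p) - 2)*(p^3*exp(p) + 10*p^2*exp(p) + 24*p*exp(p) + 2*p + 10*exp(p) + 7))*(p^2 - 2*p*exp(p) + 4*p - 8*exp(p)) + (p^2 - 2*p*exp(p) + 4*p - 8*exp(p))^2*(p^3*exp(p) + 13*p^2*exp(p) + 44*p*exp(p) + 34*exp(p) + 2) + 8*(p*exp(p) - p + 5*exp(p) - 2)^2*(p^3*exp(p) + 7*p^2*exp(p) + p^2 + 10*p*exp(p) + 7*p + 10))/(p^2 - 2*p*exp(p) + 4*p - 8*exp(p))^3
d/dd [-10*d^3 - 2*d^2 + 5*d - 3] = -30*d^2 - 4*d + 5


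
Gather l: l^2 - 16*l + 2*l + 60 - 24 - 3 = l^2 - 14*l + 33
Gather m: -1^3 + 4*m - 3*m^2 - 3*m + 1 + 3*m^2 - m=0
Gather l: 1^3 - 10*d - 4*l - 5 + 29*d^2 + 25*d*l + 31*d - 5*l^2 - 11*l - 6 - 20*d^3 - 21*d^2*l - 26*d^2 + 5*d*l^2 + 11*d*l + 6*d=-20*d^3 + 3*d^2 + 27*d + l^2*(5*d - 5) + l*(-21*d^2 + 36*d - 15) - 10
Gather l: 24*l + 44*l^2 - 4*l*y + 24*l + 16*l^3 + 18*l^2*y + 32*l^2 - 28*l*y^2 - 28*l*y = 16*l^3 + l^2*(18*y + 76) + l*(-28*y^2 - 32*y + 48)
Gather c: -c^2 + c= -c^2 + c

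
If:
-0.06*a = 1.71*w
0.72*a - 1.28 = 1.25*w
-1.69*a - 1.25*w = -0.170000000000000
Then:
No Solution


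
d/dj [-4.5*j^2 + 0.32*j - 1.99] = 0.32 - 9.0*j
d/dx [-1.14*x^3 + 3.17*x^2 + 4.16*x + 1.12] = -3.42*x^2 + 6.34*x + 4.16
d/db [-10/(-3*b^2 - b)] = 10*(-6*b - 1)/(b^2*(3*b + 1)^2)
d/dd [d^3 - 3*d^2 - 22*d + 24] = 3*d^2 - 6*d - 22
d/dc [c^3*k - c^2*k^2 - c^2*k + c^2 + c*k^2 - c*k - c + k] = 3*c^2*k - 2*c*k^2 - 2*c*k + 2*c + k^2 - k - 1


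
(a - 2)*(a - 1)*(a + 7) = a^3 + 4*a^2 - 19*a + 14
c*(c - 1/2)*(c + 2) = c^3 + 3*c^2/2 - c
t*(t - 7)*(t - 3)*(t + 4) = t^4 - 6*t^3 - 19*t^2 + 84*t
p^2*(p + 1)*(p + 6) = p^4 + 7*p^3 + 6*p^2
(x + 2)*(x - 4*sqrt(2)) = x^2 - 4*sqrt(2)*x + 2*x - 8*sqrt(2)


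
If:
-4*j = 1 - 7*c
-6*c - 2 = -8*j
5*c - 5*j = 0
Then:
No Solution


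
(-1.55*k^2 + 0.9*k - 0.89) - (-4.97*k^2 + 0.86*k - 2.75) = 3.42*k^2 + 0.04*k + 1.86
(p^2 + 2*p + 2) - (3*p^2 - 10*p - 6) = -2*p^2 + 12*p + 8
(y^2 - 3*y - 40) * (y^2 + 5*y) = y^4 + 2*y^3 - 55*y^2 - 200*y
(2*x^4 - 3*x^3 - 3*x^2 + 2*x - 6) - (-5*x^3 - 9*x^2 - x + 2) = 2*x^4 + 2*x^3 + 6*x^2 + 3*x - 8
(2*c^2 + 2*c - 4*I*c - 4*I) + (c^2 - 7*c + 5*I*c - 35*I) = 3*c^2 - 5*c + I*c - 39*I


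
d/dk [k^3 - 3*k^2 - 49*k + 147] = 3*k^2 - 6*k - 49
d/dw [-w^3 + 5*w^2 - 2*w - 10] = -3*w^2 + 10*w - 2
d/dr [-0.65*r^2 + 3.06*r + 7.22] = 3.06 - 1.3*r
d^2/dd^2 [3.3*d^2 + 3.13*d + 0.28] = 6.60000000000000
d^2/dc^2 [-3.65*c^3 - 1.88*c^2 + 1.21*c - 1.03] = -21.9*c - 3.76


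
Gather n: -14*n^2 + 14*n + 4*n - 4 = -14*n^2 + 18*n - 4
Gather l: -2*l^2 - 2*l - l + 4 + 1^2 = -2*l^2 - 3*l + 5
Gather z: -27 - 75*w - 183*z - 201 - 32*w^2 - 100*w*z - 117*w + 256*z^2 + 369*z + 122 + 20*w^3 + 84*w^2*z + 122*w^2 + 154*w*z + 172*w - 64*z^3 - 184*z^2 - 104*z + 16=20*w^3 + 90*w^2 - 20*w - 64*z^3 + 72*z^2 + z*(84*w^2 + 54*w + 82) - 90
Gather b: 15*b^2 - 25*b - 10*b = 15*b^2 - 35*b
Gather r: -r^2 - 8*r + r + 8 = -r^2 - 7*r + 8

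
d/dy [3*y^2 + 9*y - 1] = 6*y + 9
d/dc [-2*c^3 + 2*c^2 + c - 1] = -6*c^2 + 4*c + 1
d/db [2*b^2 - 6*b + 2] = 4*b - 6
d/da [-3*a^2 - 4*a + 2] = -6*a - 4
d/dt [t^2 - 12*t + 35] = 2*t - 12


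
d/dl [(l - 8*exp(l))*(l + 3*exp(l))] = -5*l*exp(l) + 2*l - 48*exp(2*l) - 5*exp(l)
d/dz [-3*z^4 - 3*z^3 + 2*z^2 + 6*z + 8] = -12*z^3 - 9*z^2 + 4*z + 6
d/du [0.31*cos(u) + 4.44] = -0.31*sin(u)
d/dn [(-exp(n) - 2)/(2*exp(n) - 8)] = 3*exp(n)/(exp(n) - 4)^2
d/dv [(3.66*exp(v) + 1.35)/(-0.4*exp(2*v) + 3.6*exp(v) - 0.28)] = (1.464*exp(2*v) + 1.08*exp(v) - 5.8848)*exp(v)/(0.16*exp(4*v) - 2.88*exp(3*v) + 13.184*exp(2*v) - 2.016*exp(v) + 0.0784)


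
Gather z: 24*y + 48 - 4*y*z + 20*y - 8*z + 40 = 44*y + z*(-4*y - 8) + 88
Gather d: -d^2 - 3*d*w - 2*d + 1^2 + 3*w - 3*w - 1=-d^2 + d*(-3*w - 2)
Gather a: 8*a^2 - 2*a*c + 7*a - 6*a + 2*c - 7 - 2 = 8*a^2 + a*(1 - 2*c) + 2*c - 9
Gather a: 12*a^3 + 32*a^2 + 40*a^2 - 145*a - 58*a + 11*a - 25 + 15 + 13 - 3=12*a^3 + 72*a^2 - 192*a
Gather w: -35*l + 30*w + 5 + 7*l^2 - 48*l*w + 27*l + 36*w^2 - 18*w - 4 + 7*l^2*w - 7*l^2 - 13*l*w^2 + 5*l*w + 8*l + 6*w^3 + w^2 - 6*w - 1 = 6*w^3 + w^2*(37 - 13*l) + w*(7*l^2 - 43*l + 6)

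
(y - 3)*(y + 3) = y^2 - 9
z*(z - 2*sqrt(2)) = z^2 - 2*sqrt(2)*z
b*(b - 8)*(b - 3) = b^3 - 11*b^2 + 24*b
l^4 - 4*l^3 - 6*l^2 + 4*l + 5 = (l - 5)*(l - 1)*(l + 1)^2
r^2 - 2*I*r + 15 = (r - 5*I)*(r + 3*I)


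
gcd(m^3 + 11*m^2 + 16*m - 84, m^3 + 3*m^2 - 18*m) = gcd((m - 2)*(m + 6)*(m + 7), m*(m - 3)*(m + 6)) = m + 6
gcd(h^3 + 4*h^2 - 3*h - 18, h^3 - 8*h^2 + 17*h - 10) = h - 2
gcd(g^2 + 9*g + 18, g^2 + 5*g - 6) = g + 6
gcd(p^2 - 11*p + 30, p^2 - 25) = p - 5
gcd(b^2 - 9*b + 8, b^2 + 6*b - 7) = b - 1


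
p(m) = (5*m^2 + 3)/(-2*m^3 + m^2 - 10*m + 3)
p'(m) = 10*m/(-2*m^3 + m^2 - 10*m + 3) + (5*m^2 + 3)*(6*m^2 - 2*m + 10)/(-2*m^3 + m^2 - 10*m + 3)^2 = 2*(5*m^4 - 16*m^2 + 12*m + 15)/(4*m^6 - 4*m^5 + 41*m^4 - 32*m^3 + 106*m^2 - 60*m + 9)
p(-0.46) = 0.51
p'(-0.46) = 0.20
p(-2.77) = 0.51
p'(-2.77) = 0.05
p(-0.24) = 0.60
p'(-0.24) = 0.75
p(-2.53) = 0.52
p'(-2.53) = 0.04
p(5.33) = -0.45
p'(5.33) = 0.07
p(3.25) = -0.64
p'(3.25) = 0.12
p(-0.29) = 0.57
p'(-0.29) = 0.56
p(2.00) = -0.79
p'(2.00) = 0.13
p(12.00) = -0.21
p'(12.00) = 0.02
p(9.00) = -0.28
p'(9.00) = 0.03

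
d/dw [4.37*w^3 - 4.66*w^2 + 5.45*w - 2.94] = 13.11*w^2 - 9.32*w + 5.45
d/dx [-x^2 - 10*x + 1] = -2*x - 10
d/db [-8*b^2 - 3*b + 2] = -16*b - 3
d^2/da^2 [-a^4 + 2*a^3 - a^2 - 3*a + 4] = -12*a^2 + 12*a - 2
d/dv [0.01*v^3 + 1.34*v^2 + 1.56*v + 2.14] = 0.03*v^2 + 2.68*v + 1.56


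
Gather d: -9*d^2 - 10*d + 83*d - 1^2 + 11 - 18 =-9*d^2 + 73*d - 8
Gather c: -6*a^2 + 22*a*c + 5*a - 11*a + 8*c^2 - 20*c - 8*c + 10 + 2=-6*a^2 - 6*a + 8*c^2 + c*(22*a - 28) + 12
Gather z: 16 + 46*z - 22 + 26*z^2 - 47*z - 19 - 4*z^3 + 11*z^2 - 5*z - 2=-4*z^3 + 37*z^2 - 6*z - 27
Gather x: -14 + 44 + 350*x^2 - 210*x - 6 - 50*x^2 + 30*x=300*x^2 - 180*x + 24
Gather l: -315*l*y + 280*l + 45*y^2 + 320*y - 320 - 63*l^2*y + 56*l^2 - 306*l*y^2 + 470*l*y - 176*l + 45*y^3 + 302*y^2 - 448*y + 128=l^2*(56 - 63*y) + l*(-306*y^2 + 155*y + 104) + 45*y^3 + 347*y^2 - 128*y - 192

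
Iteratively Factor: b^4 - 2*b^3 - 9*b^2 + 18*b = (b + 3)*(b^3 - 5*b^2 + 6*b) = (b - 2)*(b + 3)*(b^2 - 3*b) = b*(b - 2)*(b + 3)*(b - 3)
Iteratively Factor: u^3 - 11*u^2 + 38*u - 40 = (u - 5)*(u^2 - 6*u + 8) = (u - 5)*(u - 2)*(u - 4)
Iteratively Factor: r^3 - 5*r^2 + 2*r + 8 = (r - 2)*(r^2 - 3*r - 4) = (r - 2)*(r + 1)*(r - 4)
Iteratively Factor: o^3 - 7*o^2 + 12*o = (o - 4)*(o^2 - 3*o) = o*(o - 4)*(o - 3)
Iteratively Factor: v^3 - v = (v - 1)*(v^2 + v) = v*(v - 1)*(v + 1)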